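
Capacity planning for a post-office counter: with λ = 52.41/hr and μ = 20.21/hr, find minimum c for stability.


Stability requires cμ > λ ⇔ c > λ/μ.
λ/μ = 52.41/20.21 = 2.5933
Minimum integer c = ⌊2.5933⌋ + 1 = 3
Check: 3·20.21 = 60.63 > 52.41, while 2·20.21 = 40.42 ≤ 52.41

Final: 3 servers


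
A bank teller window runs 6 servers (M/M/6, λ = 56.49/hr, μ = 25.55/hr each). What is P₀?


a = λ/μ = 56.49/25.55 = 2.2110; ρ = a/c = 0.3685
Σ_{k=0}^{5} a^k/k! (terms k=0..5) = 1.00000 + 2.21096 + 2.44417 + 1.80132 + 0.99566 + 0.44027 = 8.89238
Tail: a^6/(6!(1−ρ)) = 116.81108/(720·0.6315) = 0.25691
P₀ = 1/(8.89238 + 0.25691) = 1/9.14929 = 0.109298

Final: 0.109298


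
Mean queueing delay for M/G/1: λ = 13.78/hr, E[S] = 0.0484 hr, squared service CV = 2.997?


ρ = λ·E[S] = 13.78·0.0484 = 0.6670
E[S²] = E[S]²(1+C_s²) = 0.0484²·(1+2.997) = 0.009363
Wq = λ·E[S²]/(2(1−ρ)) = 13.78·0.009363/(2·0.3330) = 0.19370 hr

Final: 0.19370 hr


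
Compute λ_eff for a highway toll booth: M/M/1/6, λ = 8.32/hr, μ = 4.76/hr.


ρ = 1.7479; P_K = (1−ρ)ρ^6/(1−ρ^7) = 0.436645
λ_eff = λ(1 − P_K) = 8.32·(1 − 0.436645) = 8.32·0.563355 = 4.6871 /hr

Final: 4.6871 /hr


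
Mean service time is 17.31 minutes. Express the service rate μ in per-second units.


μ = 1/(service time) in consistent units.
1 second = 0.0166667 min, so μ = 0.0166667/17.31 = 0.0009628 per second

Final: 0.0009628 /sec


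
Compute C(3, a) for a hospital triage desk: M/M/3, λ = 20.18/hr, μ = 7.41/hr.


a = λ/μ = 2.7233; ρ = a/3 = 0.9078
P₀ = 0.022760 (from M/M/c formula)
C(c,a) = [a^c/(c!(1−ρ))]·P₀ = [20.19802/(6·0.09222)]·0.022760
= 36.50423·0.022760 = 0.830852

Final: 0.830852


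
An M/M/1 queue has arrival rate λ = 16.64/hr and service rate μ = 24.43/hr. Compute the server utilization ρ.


ρ = λ/μ = 16.64/24.43 = 0.6811

Final: 0.6811


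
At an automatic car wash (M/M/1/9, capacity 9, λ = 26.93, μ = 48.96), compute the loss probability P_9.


ρ = λ/μ = 26.93/48.96 = 0.5500
P_K = (1−ρ)ρ^K/(1−ρ^(K+1)) = (0.4500·0.004608)/(1 − 0.002535)
= 0.002074/0.997465 = 0.002079

Final: 0.002079


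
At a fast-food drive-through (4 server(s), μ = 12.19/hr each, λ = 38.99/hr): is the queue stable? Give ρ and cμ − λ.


Total capacity cμ = 4·12.19 = 48.76/hr
ρ = λ/(cμ) = 38.99/48.76 = 0.7996
Stable ⇔ ρ < 1: YES
Spare capacity = cμ − λ = 48.76 − 38.99 = 9.77/hr

Final: ρ = 0.7996; stable; margin = 9.77/hr


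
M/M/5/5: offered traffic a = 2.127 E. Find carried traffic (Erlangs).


B(5,2.127) = 0.044197 (Erlang-B)
Carried load = a(1 − B) = 2.127·(1 − 0.044197) = 2.127·0.955803 = 2.0330 E

Final: 2.0330 Erlangs


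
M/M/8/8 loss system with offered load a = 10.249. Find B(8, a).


B(c,a) = (a^c/c!) / Σ_{k=0}^{c} a^k/k!
a^8/8! = 3019.474885
Σ terms (k=0..8): 1.00000 + 10.24900 + 52.52100 + 179.42924 + 459.74258 + 942.38035 + 1609.74269 + 2356.89327 + 3019.47488 = 8631.433016
B = 3019.474885/8631.433016 = 0.349823

Final: 0.349823


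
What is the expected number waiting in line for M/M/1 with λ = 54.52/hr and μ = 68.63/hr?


ρ = 54.52/68.63 = 0.7944
Lq = ρ²/(1−ρ) = 0.6311/0.2056 = 3.0695

Final: 3.0695


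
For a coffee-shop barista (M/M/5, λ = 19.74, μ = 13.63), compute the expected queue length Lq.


a = λ/μ = 1.4483; ρ = a/5 = 0.2897
P₀ = 0.234666
Lq = P₀·a^c·ρ / (c!·(1−ρ)²) = 0.234666·6.37172·0.2897/(120·0.50459)
= 0.007153

Final: 0.007153


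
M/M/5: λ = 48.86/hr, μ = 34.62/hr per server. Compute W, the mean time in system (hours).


a = 1.4113; ρ = 0.2823; P₀ = 0.243541
Lq = P₀·a^c·ρ/(c!(1−ρ)²) = 0.006227
Wq = Lq/λ = 0.006227/48.86 = 0.0001274 hr
W = Wq + 1/μ = 0.0001274 + 0.02889 = 0.02901 hr

Final: 0.02901 hr


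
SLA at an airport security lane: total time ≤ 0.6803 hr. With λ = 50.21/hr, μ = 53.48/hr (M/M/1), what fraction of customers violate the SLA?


W ~ Exponential(μ−λ) for M/M/1.
μ − λ = 53.48 − 50.21 = 3.2700
P(W > t) = e^{−(μ−λ)t} = e^{−2.2246} = 0.108113

Final: 0.108113


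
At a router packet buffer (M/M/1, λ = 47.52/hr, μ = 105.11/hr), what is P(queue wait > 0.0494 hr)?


ρ = 47.52/105.11 = 0.4521
P(Wq > t) = ρ·e^{−(μ−λ)t} = 0.4521·e^{−2.8449}
= 0.4521·0.058137 = 0.026284

Final: 0.026284


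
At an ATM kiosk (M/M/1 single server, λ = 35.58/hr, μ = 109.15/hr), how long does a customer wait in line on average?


ρ = 35.58/109.15 = 0.3260
Wq = ρ/(μ−λ) = 0.3260/(109.15 − 35.58) = 0.3260/73.57 = 0.004431 hr

Final: 0.004431 hr


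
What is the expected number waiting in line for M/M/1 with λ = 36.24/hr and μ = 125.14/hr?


ρ = 36.24/125.14 = 0.2896
Lq = ρ²/(1−ρ) = 0.08387/0.7104 = 0.1181

Final: 0.1181


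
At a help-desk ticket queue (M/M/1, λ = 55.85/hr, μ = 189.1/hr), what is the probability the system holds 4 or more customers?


ρ = 55.85/189.1 = 0.2953
P(N ≥ n) = ρ^n = 0.2953^4 = 0.007609

Final: 0.007609


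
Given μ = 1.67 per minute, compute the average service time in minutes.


Mean service time = 1/μ = 1/1.67 minute = 0.59880 minute
In minutes: 0.59880 × 1 = 0.5988 min

Final: 0.5988 min


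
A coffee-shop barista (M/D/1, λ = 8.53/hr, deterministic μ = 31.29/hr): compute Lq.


ρ = 8.53/31.29 = 0.2726
M/D/1: Lq = ρ²/(2(1−ρ)) = 0.07432/(2·0.7274) = 0.05108

Final: 0.05108


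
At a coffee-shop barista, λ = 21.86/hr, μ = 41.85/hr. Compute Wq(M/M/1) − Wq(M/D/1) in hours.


ρ = 21.86/41.85 = 0.5223
Wq(M/M/1) = ρ/(μ−λ) = 0.5223/19.99 = 0.02613 hr
Wq(M/D/1) = ρ/(2(μ−λ)) = 0.01307 hr
Savings = 0.02613 − 0.01307 = 0.01307 hr

Final: 0.01307 hr


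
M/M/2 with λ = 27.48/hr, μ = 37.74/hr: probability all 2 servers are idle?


a = λ/μ = 27.48/37.74 = 0.7281; ρ = a/c = 0.3641
Σ_{k=0}^{1} a^k/k! (terms k=0..1) = 1.00000 + 0.72814 = 1.72814
Tail: a^2/(2!(1−ρ)) = 0.53019/(2·0.6359) = 0.41686
P₀ = 1/(1.72814 + 0.41686) = 1/2.14500 = 0.466200

Final: 0.466200


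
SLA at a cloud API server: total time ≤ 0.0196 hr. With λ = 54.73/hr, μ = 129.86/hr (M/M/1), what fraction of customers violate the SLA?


W ~ Exponential(μ−λ) for M/M/1.
μ − λ = 129.86 − 54.73 = 75.1300
P(W > t) = e^{−(μ−λ)t} = e^{−1.4725} = 0.229340

Final: 0.229340


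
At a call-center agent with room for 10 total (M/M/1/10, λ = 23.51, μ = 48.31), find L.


ρ = 23.51/48.31 = 0.4866
L = ρ[1 − (K+1)ρ^K + Kρ^(K+1)] / [(1−ρ)(1−ρ^(K+1))]
Numerator: 0.4866·(1 − 11·0.0007450 + 10·0.0003626) = 0.484425
Denominator: (0.5134)·(0.999637) = 0.513165
L = 0.484425/0.513165 = 0.9440

Final: 0.9440


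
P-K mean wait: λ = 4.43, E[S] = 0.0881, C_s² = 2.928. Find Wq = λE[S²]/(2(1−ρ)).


ρ = λ·E[S] = 4.43·0.0881 = 0.3903
E[S²] = E[S]²(1+C_s²) = 0.0881²·(1+2.928) = 0.030488
Wq = λ·E[S²]/(2(1−ρ)) = 4.43·0.030488/(2·0.6097) = 0.11076 hr

Final: 0.11076 hr


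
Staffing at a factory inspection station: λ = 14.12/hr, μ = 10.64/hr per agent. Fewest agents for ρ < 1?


Stability requires cμ > λ ⇔ c > λ/μ.
λ/μ = 14.12/10.64 = 1.3271
Minimum integer c = ⌊1.3271⌋ + 1 = 2
Check: 2·10.64 = 21.28 > 14.12, while 1·10.64 = 10.64 ≤ 14.12

Final: 2 servers


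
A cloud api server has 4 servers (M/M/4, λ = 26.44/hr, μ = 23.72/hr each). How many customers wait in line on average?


a = λ/μ = 1.1147; ρ = a/4 = 0.2787
P₀ = 0.327234
Lq = P₀·a^c·ρ / (c!·(1−ρ)²) = 0.327234·1.54379·0.2787/(24·0.52032)
= 0.01127

Final: 0.01127


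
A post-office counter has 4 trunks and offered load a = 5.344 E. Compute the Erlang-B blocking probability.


B(c,a) = (a^c/c!) / Σ_{k=0}^{c} a^k/k!
a^4/4! = 33.982440
Σ terms (k=0..4): 1.00000 + 5.34400 + 14.27917 + 25.43596 + 33.98244 = 80.041566
B = 33.982440/80.041566 = 0.424560

Final: 0.424560


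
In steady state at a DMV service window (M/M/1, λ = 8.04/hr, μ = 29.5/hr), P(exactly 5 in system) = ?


ρ = 8.04/29.5 = 0.2725
P_n = (1−ρ)·ρ^n = (1 − 0.2725)·0.2725^5 = 0.7275·0.001504 = 0.001094

Final: 0.001094


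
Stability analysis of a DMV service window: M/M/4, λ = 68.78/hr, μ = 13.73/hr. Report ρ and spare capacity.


Total capacity cμ = 4·13.73 = 54.92/hr
ρ = λ/(cμ) = 68.78/54.92 = 1.2524
Stable ⇔ ρ < 1: NO
Spare capacity = cμ − λ = 54.92 − 68.78 = -13.86/hr

Final: ρ = 1.2524; unstable; margin = -13.86/hr


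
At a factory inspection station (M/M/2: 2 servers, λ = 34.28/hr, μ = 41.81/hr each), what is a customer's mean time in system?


a = 0.8199; ρ = 0.4099; P₀ = 0.418490
Lq = P₀·a^c·ρ/(c!(1−ρ)²) = 0.16563
Wq = Lq/λ = 0.16563/34.28 = 0.004832 hr
W = Wq + 1/μ = 0.004832 + 0.02392 = 0.02875 hr

Final: 0.02875 hr


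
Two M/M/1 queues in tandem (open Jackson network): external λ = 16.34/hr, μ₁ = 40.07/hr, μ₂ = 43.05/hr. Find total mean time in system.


Each node sees arrival rate λ = 16.34/hr (tandem ⇒ throughput preserved).
W₁ = 1/(μ₁−λ) = 1/(40.07−16.34) = 0.04214 hr
W₂ = 1/(μ₂−λ) = 1/(43.05−16.34) = 0.03744 hr
W_total = W₁ + W₂ = 0.04214 + 0.03744 = 0.07958 hr

Final: 0.07958 hr


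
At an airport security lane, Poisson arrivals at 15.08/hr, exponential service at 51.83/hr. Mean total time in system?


W = 1/(μ−λ) = 1/(51.83 − 15.08) = 1/36.75 = 0.02721 hr

Final: 0.02721 hr


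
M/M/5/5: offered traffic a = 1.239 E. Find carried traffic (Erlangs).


B(5,1.239) = 0.007061 (Erlang-B)
Carried load = a(1 − B) = 1.239·(1 − 0.007061) = 1.239·0.992939 = 1.2303 E

Final: 1.2303 Erlangs


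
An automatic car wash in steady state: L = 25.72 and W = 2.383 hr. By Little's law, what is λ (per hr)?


λ = L/W = 25.72/2.383 = 10.7931 /hr

Final: 10.7931 /hr


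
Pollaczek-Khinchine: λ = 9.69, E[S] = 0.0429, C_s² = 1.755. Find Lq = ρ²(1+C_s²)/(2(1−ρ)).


ρ = λ·E[S] = 9.69·0.0429 = 0.4157
Lq = ρ²(1+C_s²)/(2(1−ρ)) = 0.1728·(1+1.755)/(2·0.5843)
= 0.1728·2.7550/1.1686 = 0.40740

Final: 0.40740


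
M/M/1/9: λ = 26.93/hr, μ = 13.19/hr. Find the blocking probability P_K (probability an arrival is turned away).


ρ = λ/μ = 26.93/13.19 = 2.0417
P_K = (1−ρ)ρ^K/(1−ρ^(K+1)) = (-1.0417·616.487139)/(1 − 1258.680716)
= -642.193578/-1257.680716 = 0.510617

Final: 0.510617


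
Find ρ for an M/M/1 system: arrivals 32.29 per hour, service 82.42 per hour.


ρ = λ/μ = 32.29/82.42 = 0.3918

Final: 0.3918


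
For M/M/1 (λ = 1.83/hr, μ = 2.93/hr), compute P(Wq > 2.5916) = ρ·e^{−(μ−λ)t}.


ρ = 1.83/2.93 = 0.6246
P(Wq > t) = ρ·e^{−(μ−λ)t} = 0.6246·e^{−2.8508}
= 0.6246·0.057800 = 0.036101

Final: 0.036101


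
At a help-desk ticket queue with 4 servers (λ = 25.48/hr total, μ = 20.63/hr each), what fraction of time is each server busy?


ρ = λ/(cμ) = 25.48/(4·20.63) = 25.48/82.52 = 0.3088

Final: 0.3088


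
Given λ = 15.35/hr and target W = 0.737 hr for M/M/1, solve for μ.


W = 1/(μ−λ) ⇒ μ − λ = 1/W = 1/0.737 = 1.3569
μ = λ + 1/W = 15.35 + 1.3569 = 16.7069 per hr

Final: 16.7069 /hr


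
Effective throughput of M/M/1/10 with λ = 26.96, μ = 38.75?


ρ = 0.6957; P_K = (1−ρ)ρ^10/(1−ρ^11) = 0.008238
λ_eff = λ(1 − P_K) = 26.96·(1 − 0.008238) = 26.96·0.991762 = 26.7379 /hr

Final: 26.7379 /hr


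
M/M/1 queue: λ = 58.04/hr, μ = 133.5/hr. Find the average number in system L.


ρ = λ/μ = 58.04/133.5 = 0.4348
L = ρ/(1−ρ) = 0.4348/(1 − 0.4348) = 0.4348/0.5652 = 0.7691

Final: 0.7691


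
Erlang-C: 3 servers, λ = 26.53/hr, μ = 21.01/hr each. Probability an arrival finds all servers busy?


a = λ/μ = 1.2627; ρ = a/3 = 0.4209
P₀ = 0.274766 (from M/M/c formula)
C(c,a) = [a^c/(c!(1−ρ))]·P₀ = [2.01342/(6·0.5791)]·0.274766
= 0.57948·0.274766 = 0.159221

Final: 0.159221


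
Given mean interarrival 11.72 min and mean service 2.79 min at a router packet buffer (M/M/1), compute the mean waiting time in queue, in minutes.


λ = 60/11.72 = 5.1195 /hr
μ = 60/2.79 = 21.5054 /hr
ρ = λ/μ = 5.1195/21.5054 = 0.2381
Wq = ρ/(μ−λ) = 0.2381/(21.5054−5.1195) = 0.01453 hr
In minutes: 0.01453·60 = 0.8717 min

Final: 0.8717 min


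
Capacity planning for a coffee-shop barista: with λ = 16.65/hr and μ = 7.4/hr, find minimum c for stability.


Stability requires cμ > λ ⇔ c > λ/μ.
λ/μ = 16.65/7.4 = 2.2500
Minimum integer c = ⌊2.2500⌋ + 1 = 3
Check: 3·7.4 = 22.20 > 16.65, while 2·7.4 = 14.80 ≤ 16.65

Final: 3 servers


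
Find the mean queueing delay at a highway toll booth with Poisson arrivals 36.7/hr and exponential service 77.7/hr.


ρ = 36.7/77.7 = 0.4723
Wq = ρ/(μ−λ) = 0.4723/(77.7 − 36.7) = 0.4723/41.00 = 0.01152 hr

Final: 0.01152 hr


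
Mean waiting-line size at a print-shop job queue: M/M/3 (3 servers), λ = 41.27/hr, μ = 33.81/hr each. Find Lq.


a = λ/μ = 1.2206; ρ = a/3 = 0.4069
P₀ = 0.287629
Lq = P₀·a^c·ρ / (c!·(1−ρ)²) = 0.287629·1.81873·0.4069/(6·0.35179)
= 0.10084

Final: 0.10084


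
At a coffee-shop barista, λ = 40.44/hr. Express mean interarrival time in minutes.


Mean interarrival time = 1/λ = 1/40.44 hour = 0.02473 hour
In minutes: 0.02473 × 60 = 1.4837 min

Final: 1.4837 min


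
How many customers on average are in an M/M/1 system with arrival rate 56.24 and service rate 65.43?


ρ = λ/μ = 56.24/65.43 = 0.8595
L = ρ/(1−ρ) = 0.8595/(1 − 0.8595) = 0.8595/0.1405 = 6.1197

Final: 6.1197


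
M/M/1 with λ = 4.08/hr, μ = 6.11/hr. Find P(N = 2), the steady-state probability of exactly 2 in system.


ρ = 4.08/6.11 = 0.6678
P_n = (1−ρ)·ρ^n = (1 − 0.6678)·0.6678^2 = 0.3322·0.445900 = 0.148147

Final: 0.148147


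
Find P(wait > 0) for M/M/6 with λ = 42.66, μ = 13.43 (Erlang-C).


a = λ/μ = 3.1765; ρ = a/6 = 0.5294
P₀ = 0.040763 (from M/M/c formula)
C(c,a) = [a^c/(c!(1−ρ))]·P₀ = [1027.23316/(720·0.4706)]·0.040763
= 3.03176·0.040763 = 0.123585

Final: 0.123585


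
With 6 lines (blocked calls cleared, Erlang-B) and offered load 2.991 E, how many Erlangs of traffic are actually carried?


B(6,2.991) = 0.051664 (Erlang-B)
Carried load = a(1 − B) = 2.991·(1 − 0.051664) = 2.991·0.948336 = 2.8365 E

Final: 2.8365 Erlangs


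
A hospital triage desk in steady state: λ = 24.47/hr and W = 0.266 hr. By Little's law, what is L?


L = λW = 24.47·0.266 = 6.5090

Final: 6.5090


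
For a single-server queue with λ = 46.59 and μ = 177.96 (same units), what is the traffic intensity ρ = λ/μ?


ρ = λ/μ = 46.59/177.96 = 0.2618

Final: 0.2618


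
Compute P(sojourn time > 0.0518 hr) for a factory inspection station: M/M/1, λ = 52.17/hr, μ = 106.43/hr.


W ~ Exponential(μ−λ) for M/M/1.
μ − λ = 106.43 − 52.17 = 54.2600
P(W > t) = e^{−(μ−λ)t} = e^{−2.8107} = 0.060165

Final: 0.060165


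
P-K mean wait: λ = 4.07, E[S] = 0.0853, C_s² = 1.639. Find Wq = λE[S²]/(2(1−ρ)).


ρ = λ·E[S] = 4.07·0.0853 = 0.3472
E[S²] = E[S]²(1+C_s²) = 0.0853²·(1+1.639) = 0.019202
Wq = λ·E[S²]/(2(1−ρ)) = 4.07·0.019202/(2·0.6528) = 0.05986 hr

Final: 0.05986 hr


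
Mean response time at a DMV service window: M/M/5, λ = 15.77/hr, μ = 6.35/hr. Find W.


a = 2.4835; ρ = 0.4967; P₀ = 0.081505
Lq = P₀·a^c·ρ/(c!(1−ρ)²) = 0.12581
Wq = Lq/λ = 0.12581/15.77 = 0.007978 hr
W = Wq + 1/μ = 0.007978 + 0.15748 = 0.16546 hr

Final: 0.16546 hr


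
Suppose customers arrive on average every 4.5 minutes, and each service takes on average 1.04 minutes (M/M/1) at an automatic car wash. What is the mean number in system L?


λ = 60/4.5 = 13.3333 /hr
μ = 60/1.04 = 57.6923 /hr
ρ = λ/μ = 13.3333/57.6923 = 0.2311
L = ρ/(1−ρ) = 0.2311/0.7689 = 0.3006

Final: 0.3006


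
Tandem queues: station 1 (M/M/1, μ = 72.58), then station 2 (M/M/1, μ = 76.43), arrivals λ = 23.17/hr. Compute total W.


Each node sees arrival rate λ = 23.17/hr (tandem ⇒ throughput preserved).
W₁ = 1/(μ₁−λ) = 1/(72.58−23.17) = 0.02024 hr
W₂ = 1/(μ₂−λ) = 1/(76.43−23.17) = 0.01878 hr
W_total = W₁ + W₂ = 0.02024 + 0.01878 = 0.03901 hr

Final: 0.03901 hr


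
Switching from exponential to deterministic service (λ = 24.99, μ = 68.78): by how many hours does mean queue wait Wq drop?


ρ = 24.99/68.78 = 0.3633
Wq(M/M/1) = ρ/(μ−λ) = 0.3633/43.79 = 0.008297 hr
Wq(M/D/1) = ρ/(2(μ−λ)) = 0.004149 hr
Savings = 0.008297 − 0.004149 = 0.004149 hr

Final: 0.004149 hr


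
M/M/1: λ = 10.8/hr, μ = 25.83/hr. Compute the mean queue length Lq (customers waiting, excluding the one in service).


ρ = 10.8/25.83 = 0.4181
Lq = ρ²/(1−ρ) = 0.1748/0.5819 = 0.3004

Final: 0.3004


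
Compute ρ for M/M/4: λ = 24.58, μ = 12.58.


ρ = λ/(cμ) = 24.58/(4·12.58) = 24.58/50.32 = 0.4885

Final: 0.4885


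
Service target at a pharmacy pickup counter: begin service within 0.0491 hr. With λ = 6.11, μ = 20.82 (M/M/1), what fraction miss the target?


ρ = 6.11/20.82 = 0.2935
P(Wq > t) = ρ·e^{−(μ−λ)t} = 0.2935·e^{−0.7223}
= 0.2935·0.485653 = 0.142524

Final: 0.142524


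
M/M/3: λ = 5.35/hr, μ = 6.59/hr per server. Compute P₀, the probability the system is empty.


a = λ/μ = 5.35/6.59 = 0.8118; ρ = a/c = 0.2706
Σ_{k=0}^{2} a^k/k! (terms k=0..2) = 1.00000 + 0.81184 + 0.32954 = 2.14138
Tail: a^3/(3!(1−ρ)) = 0.53506/(6·0.7294) = 0.12226
P₀ = 1/(2.14138 + 0.12226) = 1/2.26364 = 0.441767

Final: 0.441767


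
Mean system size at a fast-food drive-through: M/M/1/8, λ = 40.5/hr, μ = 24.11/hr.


ρ = 40.5/24.11 = 1.6798
L = ρ[1 − (K+1)ρ^K + Kρ^(K+1)] / [(1−ρ)(1−ρ^(K+1))]
Numerator: 1.6798·(1 − 9·63.396094 + 8·106.492817) = 474.338297
Denominator: (-0.6798)·(-105.492817) = 71.714113
L = 474.338297/71.714113 = 6.6143

Final: 6.6143


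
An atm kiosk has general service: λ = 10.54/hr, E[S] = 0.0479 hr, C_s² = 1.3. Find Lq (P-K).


ρ = λ·E[S] = 10.54·0.0479 = 0.5049
Lq = ρ²(1+C_s²)/(2(1−ρ)) = 0.2549·(1+1.3)/(2·0.4951)
= 0.2549·2.3000/0.9903 = 0.59201

Final: 0.59201


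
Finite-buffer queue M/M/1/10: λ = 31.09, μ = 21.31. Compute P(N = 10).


ρ = λ/μ = 31.09/21.31 = 1.4589
P_K = (1−ρ)ρ^K/(1−ρ^(K+1)) = (-0.4589·43.689062)/(1 − 63.739697)
= -20.050635/-62.739697 = 0.319585

Final: 0.319585


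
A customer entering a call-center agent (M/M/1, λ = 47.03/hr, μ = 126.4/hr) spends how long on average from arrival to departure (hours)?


W = 1/(μ−λ) = 1/(126.4 − 47.03) = 1/79.37 = 0.01260 hr

Final: 0.01260 hr


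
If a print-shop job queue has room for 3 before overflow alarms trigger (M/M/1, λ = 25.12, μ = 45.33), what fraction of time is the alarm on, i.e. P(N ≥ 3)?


ρ = 25.12/45.33 = 0.5542
P(N ≥ n) = ρ^n = 0.5542^3 = 0.170177

Final: 0.170177


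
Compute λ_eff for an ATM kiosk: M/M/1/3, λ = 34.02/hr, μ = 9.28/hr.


ρ = 3.6659; P_K = (1−ρ)ρ^3/(1−ρ^4) = 0.731268
λ_eff = λ(1 − P_K) = 34.02·(1 − 0.731268) = 34.02·0.268732 = 9.1423 /hr

Final: 9.1423 /hr


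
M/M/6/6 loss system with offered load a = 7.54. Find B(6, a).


B(c,a) = (a^c/c!) / Σ_{k=0}^{c} a^k/k!
a^6/6! = 255.208761
Σ terms (k=0..6): 1.00000 + 7.54000 + 28.42580 + 71.44351 + 134.67102 + 203.08389 + 255.20876 = 701.372984
B = 255.208761/701.372984 = 0.363870

Final: 0.363870


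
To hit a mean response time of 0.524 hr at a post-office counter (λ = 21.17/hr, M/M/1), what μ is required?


W = 1/(μ−λ) ⇒ μ − λ = 1/W = 1/0.524 = 1.9084
μ = λ + 1/W = 21.17 + 1.9084 = 23.0784 per hr

Final: 23.0784 /hr


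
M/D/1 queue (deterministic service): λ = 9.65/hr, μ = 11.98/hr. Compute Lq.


ρ = 9.65/11.98 = 0.8055
M/D/1: Lq = ρ²/(2(1−ρ)) = 0.6488/(2·0.1945) = 1.66806

Final: 1.66806


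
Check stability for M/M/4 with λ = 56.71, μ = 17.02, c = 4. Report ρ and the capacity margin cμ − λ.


Total capacity cμ = 4·17.02 = 68.08/hr
ρ = λ/(cμ) = 56.71/68.08 = 0.8330
Stable ⇔ ρ < 1: YES
Spare capacity = cμ − λ = 68.08 − 56.71 = 11.37/hr

Final: ρ = 0.8330; stable; margin = 11.37/hr


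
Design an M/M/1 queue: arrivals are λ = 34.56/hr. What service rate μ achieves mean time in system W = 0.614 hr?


W = 1/(μ−λ) ⇒ μ − λ = 1/W = 1/0.614 = 1.6287
μ = λ + 1/W = 34.56 + 1.6287 = 36.1887 per hr

Final: 36.1887 /hr


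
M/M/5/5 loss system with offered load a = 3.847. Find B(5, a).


B(c,a) = (a^c/c!) / Σ_{k=0}^{c} a^k/k!
a^5/5! = 7.021497
Σ terms (k=0..5): 1.00000 + 3.84700 + 7.39970 + 9.48889 + 9.12594 + 7.02150 = 37.883027
B = 7.021497/37.883027 = 0.185347

Final: 0.185347


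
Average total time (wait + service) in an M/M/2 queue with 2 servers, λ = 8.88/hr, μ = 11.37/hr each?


a = 0.7810; ρ = 0.3905; P₀ = 0.438330
Lq = P₀·a^c·ρ/(c!(1−ρ)²) = 0.14052
Wq = Lq/λ = 0.14052/8.88 = 0.01582 hr
W = Wq + 1/μ = 0.01582 + 0.08795 = 0.10378 hr

Final: 0.10378 hr


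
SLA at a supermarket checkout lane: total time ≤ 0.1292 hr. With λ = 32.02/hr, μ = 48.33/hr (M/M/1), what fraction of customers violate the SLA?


W ~ Exponential(μ−λ) for M/M/1.
μ − λ = 48.33 − 32.02 = 16.3100
P(W > t) = e^{−(μ−λ)t} = e^{−2.1073} = 0.121572

Final: 0.121572


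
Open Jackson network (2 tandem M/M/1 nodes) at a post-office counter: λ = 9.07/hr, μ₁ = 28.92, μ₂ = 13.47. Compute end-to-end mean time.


Each node sees arrival rate λ = 9.07/hr (tandem ⇒ throughput preserved).
W₁ = 1/(μ₁−λ) = 1/(28.92−9.07) = 0.05038 hr
W₂ = 1/(μ₂−λ) = 1/(13.47−9.07) = 0.22727 hr
W_total = W₁ + W₂ = 0.05038 + 0.22727 = 0.27765 hr

Final: 0.27765 hr


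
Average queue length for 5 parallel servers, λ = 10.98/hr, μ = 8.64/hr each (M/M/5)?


a = λ/μ = 1.2708; ρ = a/5 = 0.2542
P₀ = 0.280416
Lq = P₀·a^c·ρ / (c!·(1−ρ)²) = 0.280416·3.31469·0.2542/(120·0.55627)
= 0.003539

Final: 0.003539


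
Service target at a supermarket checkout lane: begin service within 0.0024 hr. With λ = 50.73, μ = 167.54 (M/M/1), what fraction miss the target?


ρ = 50.73/167.54 = 0.3028
P(Wq > t) = ρ·e^{−(μ−λ)t} = 0.3028·e^{−0.2803}
= 0.3028·0.755524 = 0.228768

Final: 0.228768


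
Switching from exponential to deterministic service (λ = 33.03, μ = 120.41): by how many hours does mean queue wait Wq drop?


ρ = 33.03/120.41 = 0.2743
Wq(M/M/1) = ρ/(μ−λ) = 0.2743/87.38 = 0.003139 hr
Wq(M/D/1) = ρ/(2(μ−λ)) = 0.001570 hr
Savings = 0.003139 − 0.001570 = 0.001570 hr

Final: 0.001570 hr


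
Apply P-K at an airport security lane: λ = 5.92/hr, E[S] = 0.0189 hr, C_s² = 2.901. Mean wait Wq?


ρ = λ·E[S] = 5.92·0.0189 = 0.1119
E[S²] = E[S]²(1+C_s²) = 0.0189²·(1+2.901) = 0.001393
Wq = λ·E[S²]/(2(1−ρ)) = 5.92·0.001393/(2·0.8881) = 0.004644 hr

Final: 0.004644 hr


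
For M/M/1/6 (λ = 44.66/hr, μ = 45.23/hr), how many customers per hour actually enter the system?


ρ = 0.9874; P_K = (1−ρ)ρ^6/(1−ρ^7) = 0.137480
λ_eff = λ(1 − P_K) = 44.66·(1 − 0.137480) = 44.66·0.862520 = 38.5202 /hr

Final: 38.5202 /hr


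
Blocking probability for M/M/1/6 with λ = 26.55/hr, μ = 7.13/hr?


ρ = λ/μ = 26.55/7.13 = 3.7237
P_K = (1−ρ)ρ^K/(1−ρ^(K+1)) = (-2.7237·2665.937560)/(1 − 9927.158796)
= -7261.221236/-9926.158796 = 0.731524

Final: 0.731524


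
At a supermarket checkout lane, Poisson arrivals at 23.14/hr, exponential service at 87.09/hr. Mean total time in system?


W = 1/(μ−λ) = 1/(87.09 − 23.14) = 1/63.95 = 0.01564 hr

Final: 0.01564 hr


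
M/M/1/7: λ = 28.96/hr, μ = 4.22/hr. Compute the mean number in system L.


ρ = 28.96/4.22 = 6.8626
L = ρ[1 − (K+1)ρ^K + Kρ^(K+1)] / [(1−ρ)(1−ρ^(K+1))]
Numerator: 6.8626·(1 − 8·716807.838713 + 7·4919136.258085) = 196951964.721822
Denominator: (-5.8626)·(-4919135.258085) = 28838721.868490
L = 196951964.721822/28838721.868490 = 6.8294

Final: 6.8294


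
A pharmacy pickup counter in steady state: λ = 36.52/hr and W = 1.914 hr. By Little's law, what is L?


L = λW = 36.52·1.914 = 69.8993

Final: 69.8993


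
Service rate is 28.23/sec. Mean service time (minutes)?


Mean service time = 1/μ = 1/28.23 second = 0.03542 second
In minutes: 0.03542 × 0.0166667 = 0.0005904 min

Final: 0.0005904 min


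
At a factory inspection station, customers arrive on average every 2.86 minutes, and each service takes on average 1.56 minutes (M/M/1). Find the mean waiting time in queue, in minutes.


λ = 60/2.86 = 20.9790 /hr
μ = 60/1.56 = 38.4615 /hr
ρ = λ/μ = 20.9790/38.4615 = 0.5455
Wq = ρ/(μ−λ) = 0.5455/(38.4615−20.9790) = 0.03120 hr
In minutes: 0.03120·60 = 1.872 min

Final: 1.872 min


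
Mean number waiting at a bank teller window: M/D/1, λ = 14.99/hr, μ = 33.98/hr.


ρ = 14.99/33.98 = 0.4411
M/D/1: Lq = ρ²/(2(1−ρ)) = 0.1946/(2·0.5589) = 0.17411

Final: 0.17411


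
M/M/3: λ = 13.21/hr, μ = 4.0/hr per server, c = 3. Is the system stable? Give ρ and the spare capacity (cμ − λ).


Total capacity cμ = 3·4.0 = 12.00/hr
ρ = λ/(cμ) = 13.21/12.00 = 1.1008
Stable ⇔ ρ < 1: NO
Spare capacity = cμ − λ = 12.00 − 13.21 = -1.21/hr

Final: ρ = 1.1008; unstable; margin = -1.21/hr


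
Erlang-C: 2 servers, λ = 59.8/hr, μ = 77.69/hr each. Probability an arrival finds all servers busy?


a = λ/μ = 0.7697; ρ = a/2 = 0.3849
P₀ = 0.444186 (from M/M/c formula)
C(c,a) = [a^c/(c!(1−ρ))]·P₀ = [0.59248/(2·0.6151)]·0.444186
= 0.48158·0.444186 = 0.213912

Final: 0.213912


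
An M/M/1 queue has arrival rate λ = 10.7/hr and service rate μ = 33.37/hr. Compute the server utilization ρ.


ρ = λ/μ = 10.7/33.37 = 0.3206

Final: 0.3206


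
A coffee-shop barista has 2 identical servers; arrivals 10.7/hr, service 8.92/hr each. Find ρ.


ρ = λ/(cμ) = 10.7/(2·8.92) = 10.7/17.84 = 0.5998

Final: 0.5998


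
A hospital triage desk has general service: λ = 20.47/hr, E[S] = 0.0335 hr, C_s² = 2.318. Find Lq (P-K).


ρ = λ·E[S] = 20.47·0.0335 = 0.6857
Lq = ρ²(1+C_s²)/(2(1−ρ)) = 0.4702·(1+2.318)/(2·0.3143)
= 0.4702·3.3180/0.6285 = 2.48250

Final: 2.48250


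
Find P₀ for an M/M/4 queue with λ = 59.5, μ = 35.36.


a = λ/μ = 59.5/35.36 = 1.6827; ρ = a/c = 0.4207
Σ_{k=0}^{3} a^k/k! (terms k=0..3) = 1.00000 + 1.68269 + 1.41573 + 0.79408 = 4.89250
Tail: a^4/(4!(1−ρ)) = 8.01713/(24·0.5793) = 0.57661
P₀ = 1/(4.89250 + 0.57661) = 1/5.46911 = 0.182845

Final: 0.182845


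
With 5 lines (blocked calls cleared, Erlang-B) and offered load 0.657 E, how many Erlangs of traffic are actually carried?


B(5,0.657) = 0.0005289 (Erlang-B)
Carried load = a(1 − B) = 0.657·(1 − 0.0005289) = 0.657·0.999471 = 0.6567 E

Final: 0.6567 Erlangs


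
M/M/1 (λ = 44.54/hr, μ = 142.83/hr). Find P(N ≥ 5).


ρ = 44.54/142.83 = 0.3118
P(N ≥ n) = ρ^n = 0.3118^5 = 0.002949

Final: 0.002949


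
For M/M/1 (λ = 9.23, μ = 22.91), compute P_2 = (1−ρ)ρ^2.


ρ = 9.23/22.91 = 0.4029
P_n = (1−ρ)·ρ^n = (1 − 0.4029)·0.4029^2 = 0.5971·0.162313 = 0.096920

Final: 0.096920


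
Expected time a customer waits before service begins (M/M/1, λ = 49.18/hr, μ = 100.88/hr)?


ρ = 49.18/100.88 = 0.4875
Wq = ρ/(μ−λ) = 0.4875/(100.88 − 49.18) = 0.4875/51.70 = 0.009430 hr

Final: 0.009430 hr


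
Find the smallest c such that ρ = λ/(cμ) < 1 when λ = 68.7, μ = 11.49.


Stability requires cμ > λ ⇔ c > λ/μ.
λ/μ = 68.7/11.49 = 5.9791
Minimum integer c = ⌊5.9791⌋ + 1 = 6
Check: 6·11.49 = 68.94 > 68.7, while 5·11.49 = 57.45 ≤ 68.7

Final: 6 servers


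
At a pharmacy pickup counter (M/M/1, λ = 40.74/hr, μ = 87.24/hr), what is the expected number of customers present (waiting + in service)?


ρ = λ/μ = 40.74/87.24 = 0.4670
L = ρ/(1−ρ) = 0.4670/(1 − 0.4670) = 0.4670/0.5330 = 0.8761

Final: 0.8761


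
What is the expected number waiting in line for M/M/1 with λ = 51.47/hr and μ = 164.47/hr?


ρ = 51.47/164.47 = 0.3129
Lq = ρ²/(1−ρ) = 0.09793/0.6871 = 0.1425

Final: 0.1425


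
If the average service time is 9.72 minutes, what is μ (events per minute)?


μ = 1/(service time) in consistent units.
1 minute = 1 min, so μ = 1/9.72 = 0.1029 per minute

Final: 0.1029 /min


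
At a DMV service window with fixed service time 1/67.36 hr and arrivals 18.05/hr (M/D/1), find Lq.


ρ = 18.05/67.36 = 0.2680
M/D/1: Lq = ρ²/(2(1−ρ)) = 0.07180/(2·0.7320) = 0.04904

Final: 0.04904


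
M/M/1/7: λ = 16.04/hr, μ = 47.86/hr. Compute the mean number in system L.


ρ = 16.04/47.86 = 0.3351
L = ρ[1 − (K+1)ρ^K + Kρ^(K+1)] / [(1−ρ)(1−ρ^(K+1))]
Numerator: 0.3351·(1 − 8·0.0004749 + 7·0.0001592) = 0.334244
Denominator: (0.6649)·(0.999841) = 0.664750
L = 0.334244/0.664750 = 0.5028

Final: 0.5028


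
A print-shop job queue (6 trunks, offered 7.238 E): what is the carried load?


B(6,7.238) = 0.345963 (Erlang-B)
Carried load = a(1 − B) = 7.238·(1 − 0.345963) = 7.238·0.654037 = 4.7339 E

Final: 4.7339 Erlangs


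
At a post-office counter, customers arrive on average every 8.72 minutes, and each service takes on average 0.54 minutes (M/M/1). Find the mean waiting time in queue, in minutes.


λ = 60/8.72 = 6.8807 /hr
μ = 60/0.54 = 111.1111 /hr
ρ = λ/μ = 6.8807/111.1111 = 0.06193
Wq = ρ/(μ−λ) = 0.06193/(111.1111−6.8807) = 0.0005941 hr
In minutes: 0.0005941·60 = 0.03565 min

Final: 0.03565 min


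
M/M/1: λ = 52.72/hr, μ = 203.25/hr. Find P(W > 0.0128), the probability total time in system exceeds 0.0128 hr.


W ~ Exponential(μ−λ) for M/M/1.
μ − λ = 203.25 − 52.72 = 150.5300
P(W > t) = e^{−(μ−λ)t} = e^{−1.9268} = 0.145616

Final: 0.145616


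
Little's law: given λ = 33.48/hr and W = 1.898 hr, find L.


L = λW = 33.48·1.898 = 63.5450

Final: 63.5450


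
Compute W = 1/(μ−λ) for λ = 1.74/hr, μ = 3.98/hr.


W = 1/(μ−λ) = 1/(3.98 − 1.74) = 1/2.24 = 0.4464 hr

Final: 0.4464 hr


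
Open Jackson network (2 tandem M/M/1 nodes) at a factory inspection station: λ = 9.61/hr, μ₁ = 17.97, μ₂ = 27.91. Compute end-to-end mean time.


Each node sees arrival rate λ = 9.61/hr (tandem ⇒ throughput preserved).
W₁ = 1/(μ₁−λ) = 1/(17.97−9.61) = 0.11962 hr
W₂ = 1/(μ₂−λ) = 1/(27.91−9.61) = 0.05464 hr
W_total = W₁ + W₂ = 0.11962 + 0.05464 = 0.17426 hr

Final: 0.17426 hr


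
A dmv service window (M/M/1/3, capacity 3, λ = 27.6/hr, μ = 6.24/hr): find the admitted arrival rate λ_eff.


ρ = 4.4231; P_K = (1−ρ)ρ^3/(1−ρ^4) = 0.775940
λ_eff = λ(1 − P_K) = 27.6·(1 − 0.775940) = 27.6·0.224060 = 6.1840 /hr

Final: 6.1840 /hr


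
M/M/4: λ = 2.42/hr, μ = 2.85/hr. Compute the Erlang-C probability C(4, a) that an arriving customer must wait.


a = λ/μ = 0.8491; ρ = a/4 = 0.2123
P₀ = 0.427503 (from M/M/c formula)
C(c,a) = [a^c/(c!(1−ρ))]·P₀ = [0.51985/(24·0.7877)]·0.427503
= 0.02750·0.427503 = 0.011755

Final: 0.011755


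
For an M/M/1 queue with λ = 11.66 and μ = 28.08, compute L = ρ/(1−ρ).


ρ = λ/μ = 11.66/28.08 = 0.4152
L = ρ/(1−ρ) = 0.4152/(1 − 0.4152) = 0.4152/0.5848 = 0.7101

Final: 0.7101


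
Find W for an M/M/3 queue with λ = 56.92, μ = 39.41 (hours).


a = 1.4443; ρ = 0.4814; P₀ = 0.224435
Lq = P₀·a^c·ρ/(c!(1−ρ)²) = 0.20176
Wq = Lq/λ = 0.20176/56.92 = 0.003545 hr
W = Wq + 1/μ = 0.003545 + 0.02537 = 0.02892 hr

Final: 0.02892 hr


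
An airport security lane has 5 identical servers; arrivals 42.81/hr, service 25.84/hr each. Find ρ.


ρ = λ/(cμ) = 42.81/(5·25.84) = 42.81/129.20 = 0.3313

Final: 0.3313


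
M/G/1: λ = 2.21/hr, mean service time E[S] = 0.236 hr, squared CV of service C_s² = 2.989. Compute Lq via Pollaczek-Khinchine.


ρ = λ·E[S] = 2.21·0.236 = 0.5216
Lq = ρ²(1+C_s²)/(2(1−ρ)) = 0.2720·(1+2.989)/(2·0.4784)
= 0.2720·3.9890/0.9569 = 1.13401

Final: 1.13401


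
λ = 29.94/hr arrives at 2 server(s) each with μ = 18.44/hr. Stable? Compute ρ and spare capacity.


Total capacity cμ = 2·18.44 = 36.88/hr
ρ = λ/(cμ) = 29.94/36.88 = 0.8118
Stable ⇔ ρ < 1: YES
Spare capacity = cμ − λ = 36.88 − 29.94 = 6.94/hr

Final: ρ = 0.8118; stable; margin = 6.94/hr


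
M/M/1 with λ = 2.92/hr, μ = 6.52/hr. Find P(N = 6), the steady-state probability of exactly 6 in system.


ρ = 2.92/6.52 = 0.4479
P_n = (1−ρ)·ρ^n = (1 − 0.4479)·0.4479^6 = 0.5521·0.008069 = 0.004455

Final: 0.004455


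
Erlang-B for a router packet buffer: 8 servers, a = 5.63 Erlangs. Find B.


B(c,a) = (a^c/c!) / Σ_{k=0}^{c} a^k/k!
a^8/8! = 25.034945
Σ terms (k=0..8): 1.00000 + 5.63000 + 15.84845 + 29.74226 + 41.86223 + 47.13687 + 44.23010 + 35.57363 + 25.03494 = 246.058478
B = 25.034945/246.058478 = 0.101744

Final: 0.101744


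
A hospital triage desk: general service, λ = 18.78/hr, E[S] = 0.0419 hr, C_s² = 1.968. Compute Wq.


ρ = λ·E[S] = 18.78·0.0419 = 0.7869
E[S²] = E[S]²(1+C_s²) = 0.0419²·(1+1.968) = 0.005211
Wq = λ·E[S²]/(2(1−ρ)) = 18.78·0.005211/(2·0.2131) = 0.22958 hr

Final: 0.22958 hr


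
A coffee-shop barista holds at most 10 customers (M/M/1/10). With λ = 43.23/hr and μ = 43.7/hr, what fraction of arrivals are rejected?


ρ = λ/μ = 43.23/43.7 = 0.9892
P_K = (1−ρ)ρ^K/(1−ρ^(K+1)) = (0.01076·0.897507)/(1 − 0.887854)
= 0.009653/0.112146 = 0.086074

Final: 0.086074


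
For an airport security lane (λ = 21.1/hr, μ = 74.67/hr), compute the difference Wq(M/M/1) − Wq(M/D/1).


ρ = 21.1/74.67 = 0.2826
Wq(M/M/1) = ρ/(μ−λ) = 0.2826/53.57 = 0.005275 hr
Wq(M/D/1) = ρ/(2(μ−λ)) = 0.002637 hr
Savings = 0.005275 − 0.002637 = 0.002637 hr

Final: 0.002637 hr


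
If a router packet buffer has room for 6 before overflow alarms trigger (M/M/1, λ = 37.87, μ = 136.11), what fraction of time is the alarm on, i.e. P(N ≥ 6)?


ρ = 37.87/136.11 = 0.2782
P(N ≥ n) = ρ^n = 0.2782^6 = 0.0004639

Final: 0.0004639


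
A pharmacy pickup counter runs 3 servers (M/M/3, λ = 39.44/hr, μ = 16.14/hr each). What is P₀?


a = λ/μ = 39.44/16.14 = 2.4436; ρ = a/c = 0.8145
Σ_{k=0}^{2} a^k/k! (terms k=0..2) = 1.00000 + 2.44362 + 2.98564 = 6.42925
Tail: a^3/(3!(1−ρ)) = 14.59151/(6·0.1855) = 13.11286
P₀ = 1/(6.42925 + 13.11286) = 1/19.54211 = 0.051172

Final: 0.051172


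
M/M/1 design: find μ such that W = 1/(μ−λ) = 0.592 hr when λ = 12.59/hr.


W = 1/(μ−λ) ⇒ μ − λ = 1/W = 1/0.592 = 1.6892
μ = λ + 1/W = 12.59 + 1.6892 = 14.2792 per hr

Final: 14.2792 /hr


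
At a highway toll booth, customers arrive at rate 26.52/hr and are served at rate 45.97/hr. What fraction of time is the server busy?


ρ = λ/μ = 26.52/45.97 = 0.5769

Final: 0.5769


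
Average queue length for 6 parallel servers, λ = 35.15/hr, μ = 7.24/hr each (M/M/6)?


a = λ/μ = 4.8550; ρ = a/6 = 0.8092
P₀ = 0.005629
Lq = P₀·a^c·ρ / (c!·(1−ρ)²) = 0.005629·13095.45459·0.8092/(720·0.03642)
= 2.27477

Final: 2.27477


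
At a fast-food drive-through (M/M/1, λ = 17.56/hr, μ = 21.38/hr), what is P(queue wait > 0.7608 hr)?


ρ = 17.56/21.38 = 0.8213
P(Wq > t) = ρ·e^{−(μ−λ)t} = 0.8213·e^{−2.9063}
= 0.8213·0.054680 = 0.044910

Final: 0.044910


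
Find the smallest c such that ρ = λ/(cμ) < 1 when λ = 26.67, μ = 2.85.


Stability requires cμ > λ ⇔ c > λ/μ.
λ/μ = 26.67/2.85 = 9.3579
Minimum integer c = ⌊9.3579⌋ + 1 = 10
Check: 10·2.85 = 28.50 > 26.67, while 9·2.85 = 25.65 ≤ 26.67

Final: 10 servers


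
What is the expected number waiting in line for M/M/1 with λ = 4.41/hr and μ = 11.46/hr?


ρ = 4.41/11.46 = 0.3848
Lq = ρ²/(1−ρ) = 0.1481/0.6152 = 0.2407

Final: 0.2407


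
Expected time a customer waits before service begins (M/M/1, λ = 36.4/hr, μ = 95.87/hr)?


ρ = 36.4/95.87 = 0.3797
Wq = ρ/(μ−λ) = 0.3797/(95.87 − 36.4) = 0.3797/59.47 = 0.006384 hr

Final: 0.006384 hr


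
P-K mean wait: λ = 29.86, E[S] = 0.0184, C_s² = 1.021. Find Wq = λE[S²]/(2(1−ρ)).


ρ = λ·E[S] = 29.86·0.0184 = 0.5494
E[S²] = E[S]²(1+C_s²) = 0.0184²·(1+1.021) = 0.0006842
Wq = λ·E[S²]/(2(1−ρ)) = 29.86·0.0006842/(2·0.4506) = 0.02267 hr

Final: 0.02267 hr


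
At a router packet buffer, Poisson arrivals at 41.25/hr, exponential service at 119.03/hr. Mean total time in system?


W = 1/(μ−λ) = 1/(119.03 − 41.25) = 1/77.78 = 0.01286 hr

Final: 0.01286 hr


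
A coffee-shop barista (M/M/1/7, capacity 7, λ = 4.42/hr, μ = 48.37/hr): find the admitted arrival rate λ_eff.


ρ = 0.09138; P_K = (1−ρ)ρ^7/(1−ρ^8) = 0.00000004834
λ_eff = λ(1 − P_K) = 4.42·(1 − 0.00000004834) = 4.42·1.000000 = 4.4200 /hr

Final: 4.4200 /hr


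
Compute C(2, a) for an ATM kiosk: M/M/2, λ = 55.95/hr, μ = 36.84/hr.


a = λ/μ = 1.5187; ρ = a/2 = 0.7594
P₀ = 0.136774 (from M/M/c formula)
C(c,a) = [a^c/(c!(1−ρ))]·P₀ = [2.30654/(2·0.2406)]·0.136774
= 4.79261·0.136774 = 0.655504

Final: 0.655504


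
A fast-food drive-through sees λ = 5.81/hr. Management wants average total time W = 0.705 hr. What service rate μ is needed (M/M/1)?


W = 1/(μ−λ) ⇒ μ − λ = 1/W = 1/0.705 = 1.4184
μ = λ + 1/W = 5.81 + 1.4184 = 7.2284 per hr

Final: 7.2284 /hr


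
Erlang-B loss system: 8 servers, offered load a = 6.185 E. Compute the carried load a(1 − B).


B(8,6.185) = 0.132217 (Erlang-B)
Carried load = a(1 − B) = 6.185·(1 − 0.132217) = 6.185·0.867783 = 5.3672 E

Final: 5.3672 Erlangs


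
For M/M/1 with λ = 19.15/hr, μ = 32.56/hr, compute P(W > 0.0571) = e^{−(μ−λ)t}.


W ~ Exponential(μ−λ) for M/M/1.
μ − λ = 32.56 − 19.15 = 13.4100
P(W > t) = e^{−(μ−λ)t} = e^{−0.7657} = 0.465003

Final: 0.465003


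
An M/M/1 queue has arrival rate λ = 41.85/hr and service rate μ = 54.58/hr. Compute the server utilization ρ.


ρ = λ/μ = 41.85/54.58 = 0.7668

Final: 0.7668


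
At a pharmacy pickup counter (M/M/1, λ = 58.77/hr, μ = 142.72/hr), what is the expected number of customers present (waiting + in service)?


ρ = λ/μ = 58.77/142.72 = 0.4118
L = ρ/(1−ρ) = 0.4118/(1 − 0.4118) = 0.4118/0.5882 = 0.7001

Final: 0.7001


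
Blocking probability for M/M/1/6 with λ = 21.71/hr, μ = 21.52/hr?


ρ = λ/μ = 21.71/21.52 = 1.0088
P_K = (1−ρ)ρ^K/(1−ρ^(K+1)) = (-0.008829·1.054157)/(1 − 1.063464)
= -0.009307/-0.063464 = 0.146652

Final: 0.146652


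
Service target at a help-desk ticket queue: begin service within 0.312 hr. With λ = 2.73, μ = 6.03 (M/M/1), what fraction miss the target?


ρ = 2.73/6.03 = 0.4527
P(Wq > t) = ρ·e^{−(μ−λ)t} = 0.4527·e^{−1.0296}
= 0.4527·0.357150 = 0.161695

Final: 0.161695


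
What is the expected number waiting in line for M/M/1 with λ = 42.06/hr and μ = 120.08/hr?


ρ = 42.06/120.08 = 0.3503
Lq = ρ²/(1−ρ) = 0.1227/0.6497 = 0.1888

Final: 0.1888


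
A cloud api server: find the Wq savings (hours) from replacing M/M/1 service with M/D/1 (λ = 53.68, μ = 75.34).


ρ = 53.68/75.34 = 0.7125
Wq(M/M/1) = ρ/(μ−λ) = 0.7125/21.66 = 0.03289 hr
Wq(M/D/1) = ρ/(2(μ−λ)) = 0.01645 hr
Savings = 0.03289 − 0.01645 = 0.01645 hr

Final: 0.01645 hr


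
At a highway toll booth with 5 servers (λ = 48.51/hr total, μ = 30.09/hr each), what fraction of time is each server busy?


ρ = λ/(cμ) = 48.51/(5·30.09) = 48.51/150.45 = 0.3224

Final: 0.3224


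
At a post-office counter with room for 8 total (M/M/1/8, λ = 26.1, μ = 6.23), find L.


ρ = 26.1/6.23 = 4.1894
L = ρ[1 − (K+1)ρ^K + Kρ^(K+1)] / [(1−ρ)(1−ρ^(K+1))]
Numerator: 4.1894·(1 − 9·94889.833683 + 8·397532.048015) = 9745601.250935
Denominator: (-3.1894)·(-397531.048015) = 1267887.949287
L = 9745601.250935/1267887.949287 = 7.6865

Final: 7.6865
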